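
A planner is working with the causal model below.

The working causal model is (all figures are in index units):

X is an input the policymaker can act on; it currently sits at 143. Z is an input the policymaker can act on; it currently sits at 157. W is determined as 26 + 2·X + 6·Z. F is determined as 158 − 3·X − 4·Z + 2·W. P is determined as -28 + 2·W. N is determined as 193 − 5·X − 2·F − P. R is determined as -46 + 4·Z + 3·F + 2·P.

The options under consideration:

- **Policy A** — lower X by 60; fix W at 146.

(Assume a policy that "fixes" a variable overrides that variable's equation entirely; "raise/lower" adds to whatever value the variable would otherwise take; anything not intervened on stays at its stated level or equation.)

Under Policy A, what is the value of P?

264

Policy A (X − 60, W := 146):
  X = 143 − 60 = 83
  Z = 157
  W = 146
  P = -28 + 2·146 = 264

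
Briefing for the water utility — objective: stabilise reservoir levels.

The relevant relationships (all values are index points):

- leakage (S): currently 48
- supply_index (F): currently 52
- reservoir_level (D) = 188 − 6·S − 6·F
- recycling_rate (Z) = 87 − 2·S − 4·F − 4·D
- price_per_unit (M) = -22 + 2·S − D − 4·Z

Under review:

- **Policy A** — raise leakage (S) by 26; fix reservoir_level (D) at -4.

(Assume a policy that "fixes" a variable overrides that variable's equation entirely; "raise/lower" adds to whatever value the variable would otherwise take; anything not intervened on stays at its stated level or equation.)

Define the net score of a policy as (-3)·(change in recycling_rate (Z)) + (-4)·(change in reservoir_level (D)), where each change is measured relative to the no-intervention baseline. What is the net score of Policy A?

3420

Baseline:
  S = 48
  F = 52
  D = 188 − 6·48 − 6·52 = -412
  Z = 87 − 2·48 − 4·52 − 4·(-412) = 1431
Policy A (S + 26, D := -4):
  S = 48 + 26 = 74
  F = 52
  D = -4
  Z = 87 − 2·74 − 4·52 − 4·(-4) = -253
ΔZ = -253 − 1431 = -1684; ΔD = -4 − (-412) = 408
Score = (-3)·(-1684) + (-4)·408 = 3420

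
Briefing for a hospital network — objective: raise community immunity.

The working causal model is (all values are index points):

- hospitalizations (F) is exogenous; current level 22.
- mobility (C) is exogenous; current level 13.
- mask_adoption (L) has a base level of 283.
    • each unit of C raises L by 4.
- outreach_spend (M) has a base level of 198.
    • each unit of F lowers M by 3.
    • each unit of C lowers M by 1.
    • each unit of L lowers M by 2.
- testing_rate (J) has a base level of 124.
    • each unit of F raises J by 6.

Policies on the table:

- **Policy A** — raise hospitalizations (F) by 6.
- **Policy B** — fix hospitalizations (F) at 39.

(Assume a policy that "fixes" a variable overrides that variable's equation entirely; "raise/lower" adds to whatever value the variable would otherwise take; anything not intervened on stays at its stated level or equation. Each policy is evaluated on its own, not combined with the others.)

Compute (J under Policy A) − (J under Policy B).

Policy A (F + 6):
  F = 22 + 6 = 28
  J = 124 + 6·28 = 292
Policy B (F := 39):
  F = 39
  J = 124 + 6·39 = 358
J: 292 − 358 = -66

-66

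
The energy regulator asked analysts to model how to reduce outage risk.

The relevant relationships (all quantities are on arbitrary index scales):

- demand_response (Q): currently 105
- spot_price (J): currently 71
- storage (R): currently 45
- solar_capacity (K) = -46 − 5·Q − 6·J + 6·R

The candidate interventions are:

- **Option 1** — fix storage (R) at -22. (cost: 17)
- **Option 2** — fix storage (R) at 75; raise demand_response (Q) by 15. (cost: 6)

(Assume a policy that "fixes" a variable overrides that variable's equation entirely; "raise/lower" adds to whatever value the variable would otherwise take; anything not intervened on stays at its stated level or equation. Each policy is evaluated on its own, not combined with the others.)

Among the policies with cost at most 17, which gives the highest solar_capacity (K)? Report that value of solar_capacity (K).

-622

Option 1 (R := -22):
  Q = 105
  J = 71
  R = -22
  K = -46 − 5·105 − 6·71 + 6·(-22) = -1129
Option 2 (R := 75, Q + 15):
  Q = 105 + 15 = 120
  J = 71
  R = 75
  K = -46 − 5·120 − 6·71 + 6·75 = -622
Comparing — Option 1: K=-1129, Option 2: K=-622. Highest is -622 (Option 2).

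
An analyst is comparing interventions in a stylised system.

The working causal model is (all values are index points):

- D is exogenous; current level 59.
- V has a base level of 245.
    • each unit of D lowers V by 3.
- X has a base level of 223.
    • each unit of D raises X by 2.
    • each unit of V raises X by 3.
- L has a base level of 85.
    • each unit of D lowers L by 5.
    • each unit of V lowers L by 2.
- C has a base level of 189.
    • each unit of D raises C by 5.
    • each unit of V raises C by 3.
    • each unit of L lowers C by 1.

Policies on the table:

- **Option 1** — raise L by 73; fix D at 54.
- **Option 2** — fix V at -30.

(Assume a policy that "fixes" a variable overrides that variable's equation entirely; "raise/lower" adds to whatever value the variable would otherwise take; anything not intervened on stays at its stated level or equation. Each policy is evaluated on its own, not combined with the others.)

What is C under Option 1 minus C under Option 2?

Option 1 (L + 73, D := 54):
  D = 54
  V = 245 − 3·54 = 83
  L = 85 − 5·54 − 2·83 (+73 from intervention) = -278
  C = 189 + 5·54 + 3·83 − (-278) = 986
Option 2 (V := -30):
  D = 59
  V = -30
  L = 85 − 5·59 − 2·(-30) = -150
  C = 189 + 5·59 + 3·(-30) − (-150) = 544
C: 986 − 544 = 442

442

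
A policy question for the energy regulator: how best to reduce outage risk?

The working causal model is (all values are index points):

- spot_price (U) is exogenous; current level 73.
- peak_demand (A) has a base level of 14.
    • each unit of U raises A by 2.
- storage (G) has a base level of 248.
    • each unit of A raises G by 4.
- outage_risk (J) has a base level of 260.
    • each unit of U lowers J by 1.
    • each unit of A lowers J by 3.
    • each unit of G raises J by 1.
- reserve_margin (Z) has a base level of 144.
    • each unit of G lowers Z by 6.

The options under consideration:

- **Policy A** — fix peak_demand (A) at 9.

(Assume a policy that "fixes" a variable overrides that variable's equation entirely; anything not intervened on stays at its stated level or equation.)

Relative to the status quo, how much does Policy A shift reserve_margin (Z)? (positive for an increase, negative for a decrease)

Baseline:
  U = 73
  A = 14 + 2·73 = 160
  G = 248 + 4·160 = 888
  Z = 144 − 6·888 = -5184
Policy A (A := 9):
  U = 73
  A = 9
  G = 248 + 4·9 = 284
  Z = 144 − 6·284 = -1560
Change in Z: -1560 − (-5184) = 3624

3624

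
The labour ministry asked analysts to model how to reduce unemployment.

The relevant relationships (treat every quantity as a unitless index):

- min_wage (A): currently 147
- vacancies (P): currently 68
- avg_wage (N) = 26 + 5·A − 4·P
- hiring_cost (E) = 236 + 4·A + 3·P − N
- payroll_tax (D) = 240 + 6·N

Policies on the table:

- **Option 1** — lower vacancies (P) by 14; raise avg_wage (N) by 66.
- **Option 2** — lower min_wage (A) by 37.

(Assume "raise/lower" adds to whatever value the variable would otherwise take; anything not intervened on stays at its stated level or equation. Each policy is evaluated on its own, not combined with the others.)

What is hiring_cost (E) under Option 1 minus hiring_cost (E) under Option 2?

-201

Option 1 (P − 14, N + 66):
  A = 147
  P = 68 − 14 = 54
  N = 26 + 5·147 − 4·54 (+66 from intervention) = 611
  E = 236 + 4·147 + 3·54 − 611 = 375
Option 2 (A − 37):
  A = 147 − 37 = 110
  P = 68
  N = 26 + 5·110 − 4·68 = 304
  E = 236 + 4·110 + 3·68 − 304 = 576
E: 375 − 576 = -201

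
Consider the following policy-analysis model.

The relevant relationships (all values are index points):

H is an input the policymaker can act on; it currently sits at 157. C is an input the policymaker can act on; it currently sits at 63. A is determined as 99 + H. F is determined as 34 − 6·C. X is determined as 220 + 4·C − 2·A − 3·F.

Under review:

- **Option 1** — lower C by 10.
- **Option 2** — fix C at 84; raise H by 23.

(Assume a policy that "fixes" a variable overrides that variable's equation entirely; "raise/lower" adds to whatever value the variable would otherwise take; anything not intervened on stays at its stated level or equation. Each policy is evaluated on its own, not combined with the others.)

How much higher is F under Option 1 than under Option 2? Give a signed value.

186

Option 1 (C − 10):
  C = 63 − 10 = 53
  F = 34 − 6·53 = -284
Option 2 (C := 84, H + 23):
  C = 84
  F = 34 − 6·84 = -470
F: -284 − (-470) = 186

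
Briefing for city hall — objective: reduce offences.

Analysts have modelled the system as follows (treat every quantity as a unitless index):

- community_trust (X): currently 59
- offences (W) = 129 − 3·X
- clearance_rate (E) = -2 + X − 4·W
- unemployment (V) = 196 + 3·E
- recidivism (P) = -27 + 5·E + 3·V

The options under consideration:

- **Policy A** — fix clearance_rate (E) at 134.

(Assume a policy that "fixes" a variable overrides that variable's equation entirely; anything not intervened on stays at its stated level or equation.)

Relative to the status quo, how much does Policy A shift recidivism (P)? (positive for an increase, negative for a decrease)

-1610

Baseline:
  X = 59
  W = 129 − 3·59 = -48
  E = -2 + 59 − 4·(-48) = 249
  V = 196 + 3·249 = 943
  P = -27 + 5·249 + 3·943 = 4047
Policy A (E := 134):
  X = 59
  W = 129 − 3·59 = -48
  E = 134
  V = 196 + 3·134 = 598
  P = -27 + 5·134 + 3·598 = 2437
Change in P: 2437 − 4047 = -1610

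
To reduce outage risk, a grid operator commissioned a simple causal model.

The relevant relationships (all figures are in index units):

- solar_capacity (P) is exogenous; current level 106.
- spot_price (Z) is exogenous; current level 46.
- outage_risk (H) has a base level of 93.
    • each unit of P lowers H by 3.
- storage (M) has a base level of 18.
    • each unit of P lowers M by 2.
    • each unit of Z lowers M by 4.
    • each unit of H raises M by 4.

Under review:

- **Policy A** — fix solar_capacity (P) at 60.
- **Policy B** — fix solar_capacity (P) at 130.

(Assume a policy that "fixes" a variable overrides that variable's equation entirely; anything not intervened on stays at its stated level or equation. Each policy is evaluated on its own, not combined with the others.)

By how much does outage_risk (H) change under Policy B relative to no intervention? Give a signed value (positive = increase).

-72

Baseline:
  P = 106
  H = 93 − 3·106 = -225
Policy B (P := 130):
  P = 130
  H = 93 − 3·130 = -297
Change in H: -297 − (-225) = -72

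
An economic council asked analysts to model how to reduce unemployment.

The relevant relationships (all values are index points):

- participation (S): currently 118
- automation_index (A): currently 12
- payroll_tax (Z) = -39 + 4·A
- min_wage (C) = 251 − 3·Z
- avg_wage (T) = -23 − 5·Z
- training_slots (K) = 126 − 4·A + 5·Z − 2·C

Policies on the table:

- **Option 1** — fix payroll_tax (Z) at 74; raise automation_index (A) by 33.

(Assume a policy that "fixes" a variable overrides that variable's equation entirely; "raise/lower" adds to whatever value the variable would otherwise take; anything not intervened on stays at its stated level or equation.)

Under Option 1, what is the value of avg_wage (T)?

Option 1 (Z := 74, A + 33):
  A = 12 + 33 = 45
  Z = 74
  T = -23 − 5·74 = -393

-393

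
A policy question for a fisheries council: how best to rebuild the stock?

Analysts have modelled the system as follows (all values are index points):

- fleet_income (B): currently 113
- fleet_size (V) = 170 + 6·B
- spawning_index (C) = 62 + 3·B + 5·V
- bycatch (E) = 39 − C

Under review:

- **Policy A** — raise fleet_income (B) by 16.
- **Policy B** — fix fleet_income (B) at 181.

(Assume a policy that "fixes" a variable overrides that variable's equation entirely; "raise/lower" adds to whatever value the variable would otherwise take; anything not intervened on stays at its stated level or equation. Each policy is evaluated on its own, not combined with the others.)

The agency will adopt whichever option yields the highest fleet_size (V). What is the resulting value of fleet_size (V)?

1256

Policy A (B + 16):
  B = 113 + 16 = 129
  V = 170 + 6·129 = 944
Policy B (B := 181):
  B = 181
  V = 170 + 6·181 = 1256
Comparing — Policy A: V=944, Policy B: V=1256. Highest is 1256 (Policy B).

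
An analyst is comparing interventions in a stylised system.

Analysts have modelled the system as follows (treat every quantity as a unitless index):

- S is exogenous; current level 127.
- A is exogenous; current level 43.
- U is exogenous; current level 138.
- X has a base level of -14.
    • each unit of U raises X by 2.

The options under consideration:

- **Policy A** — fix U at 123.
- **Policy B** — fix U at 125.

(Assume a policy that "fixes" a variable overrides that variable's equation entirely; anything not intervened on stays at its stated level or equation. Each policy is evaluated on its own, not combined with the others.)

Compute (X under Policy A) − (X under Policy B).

Policy A (U := 123):
  U = 123
  X = -14 + 2·123 = 232
Policy B (U := 125):
  U = 125
  X = -14 + 2·125 = 236
X: 232 − 236 = -4

-4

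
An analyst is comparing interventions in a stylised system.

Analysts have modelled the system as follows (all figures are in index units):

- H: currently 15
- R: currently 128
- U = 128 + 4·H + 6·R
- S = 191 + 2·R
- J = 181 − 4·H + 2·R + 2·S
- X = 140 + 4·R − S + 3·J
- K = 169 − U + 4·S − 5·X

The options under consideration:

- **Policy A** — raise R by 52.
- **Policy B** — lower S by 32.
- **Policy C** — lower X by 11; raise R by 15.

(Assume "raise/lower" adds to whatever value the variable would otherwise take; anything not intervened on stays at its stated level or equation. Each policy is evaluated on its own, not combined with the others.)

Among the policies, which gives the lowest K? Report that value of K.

Policy A (R + 52):
  H = 15
  R = 128 + 52 = 180
  U = 128 + 4·15 + 6·180 = 1268
  S = 191 + 2·180 = 551
  J = 181 − 4·15 + 2·180 + 2·551 = 1583
  X = 140 + 4·180 − 551 + 3·1583 = 5058
  K = 169 − 1268 + 4·551 − 5·5058 = -24185
Policy B (S − 32):
  H = 15
  R = 128
  U = 128 + 4·15 + 6·128 = 956
  S = 191 + 2·128 (−32 from intervention) = 415
  J = 181 − 4·15 + 2·128 + 2·415 = 1207
  X = 140 + 4·128 − 415 + 3·1207 = 3858
  K = 169 − 956 + 4·415 − 5·3858 = -18417
Policy C (X − 11, R + 15):
  H = 15
  R = 128 + 15 = 143
  U = 128 + 4·15 + 6·143 = 1046
  S = 191 + 2·143 = 477
  J = 181 − 4·15 + 2·143 + 2·477 = 1361
  X = 140 + 4·143 − 477 + 3·1361 (−11 from intervention) = 4307
  K = 169 − 1046 + 4·477 − 5·4307 = -20504
Comparing — Policy A: K=-24185, Policy B: K=-18417, Policy C: K=-20504. Lowest is -24185 (Policy A).

-24185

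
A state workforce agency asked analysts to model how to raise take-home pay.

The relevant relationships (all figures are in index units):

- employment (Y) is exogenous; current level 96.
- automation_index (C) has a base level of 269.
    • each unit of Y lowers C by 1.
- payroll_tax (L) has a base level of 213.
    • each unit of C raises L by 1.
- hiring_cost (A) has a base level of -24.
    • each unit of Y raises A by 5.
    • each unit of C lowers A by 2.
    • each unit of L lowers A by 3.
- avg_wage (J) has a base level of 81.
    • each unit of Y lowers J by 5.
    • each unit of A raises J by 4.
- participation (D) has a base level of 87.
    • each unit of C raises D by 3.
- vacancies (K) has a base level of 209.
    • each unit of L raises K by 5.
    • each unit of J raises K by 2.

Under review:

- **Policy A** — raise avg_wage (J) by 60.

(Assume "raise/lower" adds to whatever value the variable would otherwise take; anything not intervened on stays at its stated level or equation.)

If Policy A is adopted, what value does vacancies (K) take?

-6923

Policy A (J + 60):
  Y = 96
  C = 269 − 96 = 173
  L = 213 + 173 = 386
  A = -24 + 5·96 − 2·173 − 3·386 = -1048
  J = 81 − 5·96 + 4·(-1048) (+60 from intervention) = -4531
  K = 209 + 5·386 + 2·(-4531) = -6923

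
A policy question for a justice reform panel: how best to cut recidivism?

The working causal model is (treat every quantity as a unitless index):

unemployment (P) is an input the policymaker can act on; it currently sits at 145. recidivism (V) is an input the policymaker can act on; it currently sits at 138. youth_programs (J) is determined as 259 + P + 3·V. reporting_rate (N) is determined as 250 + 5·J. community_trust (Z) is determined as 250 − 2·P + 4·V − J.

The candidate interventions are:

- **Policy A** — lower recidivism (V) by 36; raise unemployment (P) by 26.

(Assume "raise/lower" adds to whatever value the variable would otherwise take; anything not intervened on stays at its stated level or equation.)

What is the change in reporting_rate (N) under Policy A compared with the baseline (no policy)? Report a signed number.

Baseline:
  P = 145
  V = 138
  J = 259 + 145 + 3·138 = 818
  N = 250 + 5·818 = 4340
Policy A (V − 36, P + 26):
  P = 145 + 26 = 171
  V = 138 − 36 = 102
  J = 259 + 171 + 3·102 = 736
  N = 250 + 5·736 = 3930
Change in N: 3930 − 4340 = -410

-410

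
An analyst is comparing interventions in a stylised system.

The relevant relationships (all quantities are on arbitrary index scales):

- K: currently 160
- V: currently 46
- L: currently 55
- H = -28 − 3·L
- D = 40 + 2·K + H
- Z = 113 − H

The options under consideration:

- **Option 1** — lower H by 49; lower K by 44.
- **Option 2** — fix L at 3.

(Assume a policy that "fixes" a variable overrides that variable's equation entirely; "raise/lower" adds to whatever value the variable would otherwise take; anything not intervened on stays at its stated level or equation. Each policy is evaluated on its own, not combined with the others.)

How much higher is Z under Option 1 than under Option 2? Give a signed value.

205

Option 1 (H − 49, K − 44):
  L = 55
  H = -28 − 3·55 (−49 from intervention) = -242
  Z = 113 − (-242) = 355
Option 2 (L := 3):
  L = 3
  H = -28 − 3·3 = -37
  Z = 113 − (-37) = 150
Z: 355 − 150 = 205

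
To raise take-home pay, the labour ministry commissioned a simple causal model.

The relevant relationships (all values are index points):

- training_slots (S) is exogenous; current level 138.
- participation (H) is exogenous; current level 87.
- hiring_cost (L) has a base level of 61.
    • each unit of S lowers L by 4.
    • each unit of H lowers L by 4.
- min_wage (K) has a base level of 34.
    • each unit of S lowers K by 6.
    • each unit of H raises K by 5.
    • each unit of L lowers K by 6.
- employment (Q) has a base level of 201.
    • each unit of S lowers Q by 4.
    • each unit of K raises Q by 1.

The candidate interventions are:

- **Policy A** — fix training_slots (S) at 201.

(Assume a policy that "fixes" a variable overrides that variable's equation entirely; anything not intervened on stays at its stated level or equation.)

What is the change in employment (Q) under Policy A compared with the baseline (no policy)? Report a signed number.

Baseline:
  S = 138
  H = 87
  L = 61 − 4·138 − 4·87 = -839
  K = 34 − 6·138 + 5·87 − 6·(-839) = 4675
  Q = 201 − 4·138 + 4675 = 4324
Policy A (S := 201):
  S = 201
  H = 87
  L = 61 − 4·201 − 4·87 = -1091
  K = 34 − 6·201 + 5·87 − 6·(-1091) = 5809
  Q = 201 − 4·201 + 5809 = 5206
Change in Q: 5206 − 4324 = 882

882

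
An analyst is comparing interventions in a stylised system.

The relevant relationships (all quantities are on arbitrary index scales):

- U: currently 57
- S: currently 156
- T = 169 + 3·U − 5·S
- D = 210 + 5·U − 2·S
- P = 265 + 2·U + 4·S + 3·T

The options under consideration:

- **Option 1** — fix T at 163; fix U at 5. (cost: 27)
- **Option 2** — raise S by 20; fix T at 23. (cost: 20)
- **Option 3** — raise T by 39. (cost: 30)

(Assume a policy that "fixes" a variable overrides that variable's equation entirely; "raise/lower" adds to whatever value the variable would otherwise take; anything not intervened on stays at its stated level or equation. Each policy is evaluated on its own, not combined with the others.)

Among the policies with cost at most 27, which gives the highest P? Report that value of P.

Option 1 (T := 163, U := 5):
  U = 5
  S = 156
  T = 163
  P = 265 + 2·5 + 4·156 + 3·163 = 1388
Option 2 (S + 20, T := 23):
  U = 57
  S = 156 + 20 = 176
  T = 23
  P = 265 + 2·57 + 4·176 + 3·23 = 1152
Comparing — Option 1: P=1388, Option 2: P=1152. Highest is 1388 (Option 1).

1388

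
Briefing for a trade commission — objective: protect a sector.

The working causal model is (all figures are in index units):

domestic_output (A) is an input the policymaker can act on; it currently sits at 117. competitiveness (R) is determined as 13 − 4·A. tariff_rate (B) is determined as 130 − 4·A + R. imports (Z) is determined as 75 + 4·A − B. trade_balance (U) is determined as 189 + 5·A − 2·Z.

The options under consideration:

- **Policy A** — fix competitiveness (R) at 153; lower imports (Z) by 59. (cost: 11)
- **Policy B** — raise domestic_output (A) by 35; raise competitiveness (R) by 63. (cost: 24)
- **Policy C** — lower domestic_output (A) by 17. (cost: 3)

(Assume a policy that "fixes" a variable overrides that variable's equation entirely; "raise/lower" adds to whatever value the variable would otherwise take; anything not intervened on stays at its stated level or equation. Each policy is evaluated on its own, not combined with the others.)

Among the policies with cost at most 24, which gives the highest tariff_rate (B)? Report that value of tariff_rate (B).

-185

Policy A (R := 153, Z − 59):
  A = 117
  R = 153
  B = 130 − 4·117 + 153 = -185
Policy B (A + 35, R + 63):
  A = 117 + 35 = 152
  R = 13 − 4·152 (+63 from intervention) = -532
  B = 130 − 4·152 + (-532) = -1010
Policy C (A − 17):
  A = 117 − 17 = 100
  R = 13 − 4·100 = -387
  B = 130 − 4·100 + (-387) = -657
Comparing — Policy A: B=-185, Policy B: B=-1010, Policy C: B=-657. Highest is -185 (Policy A).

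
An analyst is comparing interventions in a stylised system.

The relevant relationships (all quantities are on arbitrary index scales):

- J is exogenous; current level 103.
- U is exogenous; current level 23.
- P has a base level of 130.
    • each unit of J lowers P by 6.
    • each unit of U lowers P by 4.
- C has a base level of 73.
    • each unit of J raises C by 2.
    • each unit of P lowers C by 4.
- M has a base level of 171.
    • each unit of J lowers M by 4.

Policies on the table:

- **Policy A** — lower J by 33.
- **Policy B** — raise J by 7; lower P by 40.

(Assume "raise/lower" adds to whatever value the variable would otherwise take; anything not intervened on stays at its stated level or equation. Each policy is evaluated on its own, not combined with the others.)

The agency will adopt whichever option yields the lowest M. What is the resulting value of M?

-269

Policy A (J − 33):
  J = 103 − 33 = 70
  M = 171 − 4·70 = -109
Policy B (J + 7, P − 40):
  J = 103 + 7 = 110
  M = 171 − 4·110 = -269
Comparing — Policy A: M=-109, Policy B: M=-269. Lowest is -269 (Policy B).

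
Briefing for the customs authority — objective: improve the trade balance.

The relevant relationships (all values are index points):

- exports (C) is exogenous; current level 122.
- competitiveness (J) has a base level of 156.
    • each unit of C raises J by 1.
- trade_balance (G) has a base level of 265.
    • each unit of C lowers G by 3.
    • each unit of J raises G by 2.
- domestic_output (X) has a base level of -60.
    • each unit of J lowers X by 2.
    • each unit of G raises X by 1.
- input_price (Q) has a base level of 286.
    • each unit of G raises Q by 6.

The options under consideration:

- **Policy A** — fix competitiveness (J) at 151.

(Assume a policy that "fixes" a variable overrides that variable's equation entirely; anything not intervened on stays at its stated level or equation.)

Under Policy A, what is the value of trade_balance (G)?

Policy A (J := 151):
  C = 122
  J = 151
  G = 265 − 3·122 + 2·151 = 201

201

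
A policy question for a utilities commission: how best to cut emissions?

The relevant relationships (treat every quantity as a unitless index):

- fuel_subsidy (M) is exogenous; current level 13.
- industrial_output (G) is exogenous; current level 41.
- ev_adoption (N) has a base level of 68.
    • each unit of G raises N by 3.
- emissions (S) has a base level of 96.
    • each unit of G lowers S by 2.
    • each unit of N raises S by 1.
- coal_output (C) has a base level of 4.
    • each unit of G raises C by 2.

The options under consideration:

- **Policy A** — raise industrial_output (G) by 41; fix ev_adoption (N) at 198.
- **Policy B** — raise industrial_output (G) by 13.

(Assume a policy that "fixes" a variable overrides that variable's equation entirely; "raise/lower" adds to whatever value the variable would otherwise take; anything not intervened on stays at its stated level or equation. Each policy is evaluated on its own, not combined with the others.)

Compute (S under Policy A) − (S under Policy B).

-88

Policy A (G + 41, N := 198):
  G = 41 + 41 = 82
  N = 198
  S = 96 − 2·82 + 198 = 130
Policy B (G + 13):
  G = 41 + 13 = 54
  N = 68 + 3·54 = 230
  S = 96 − 2·54 + 230 = 218
S: 130 − 218 = -88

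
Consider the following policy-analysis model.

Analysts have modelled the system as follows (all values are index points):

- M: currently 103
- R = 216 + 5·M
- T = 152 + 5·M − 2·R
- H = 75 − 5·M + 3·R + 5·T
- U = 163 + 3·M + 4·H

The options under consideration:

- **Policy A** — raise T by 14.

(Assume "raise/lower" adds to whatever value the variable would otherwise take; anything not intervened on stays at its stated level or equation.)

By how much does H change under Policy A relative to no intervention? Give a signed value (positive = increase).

Baseline:
  M = 103
  R = 216 + 5·103 = 731
  T = 152 + 5·103 − 2·731 = -795
  H = 75 − 5·103 + 3·731 + 5·(-795) = -2222
Policy A (T + 14):
  M = 103
  R = 216 + 5·103 = 731
  T = 152 + 5·103 − 2·731 (+14 from intervention) = -781
  H = 75 − 5·103 + 3·731 + 5·(-781) = -2152
Change in H: -2152 − (-2222) = 70

70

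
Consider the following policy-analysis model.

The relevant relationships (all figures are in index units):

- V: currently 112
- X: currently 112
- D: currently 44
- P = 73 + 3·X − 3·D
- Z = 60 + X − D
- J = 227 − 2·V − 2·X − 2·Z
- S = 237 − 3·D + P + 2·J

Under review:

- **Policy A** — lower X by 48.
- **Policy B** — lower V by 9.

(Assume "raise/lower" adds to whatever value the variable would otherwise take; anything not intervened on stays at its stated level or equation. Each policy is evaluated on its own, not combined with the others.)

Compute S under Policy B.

-536

Policy B (V − 9):
  V = 112 − 9 = 103
  X = 112
  D = 44
  P = 73 + 3·112 − 3·44 = 277
  Z = 60 + 112 − 44 = 128
  J = 227 − 2·103 − 2·112 − 2·128 = -459
  S = 237 − 3·44 + 277 + 2·(-459) = -536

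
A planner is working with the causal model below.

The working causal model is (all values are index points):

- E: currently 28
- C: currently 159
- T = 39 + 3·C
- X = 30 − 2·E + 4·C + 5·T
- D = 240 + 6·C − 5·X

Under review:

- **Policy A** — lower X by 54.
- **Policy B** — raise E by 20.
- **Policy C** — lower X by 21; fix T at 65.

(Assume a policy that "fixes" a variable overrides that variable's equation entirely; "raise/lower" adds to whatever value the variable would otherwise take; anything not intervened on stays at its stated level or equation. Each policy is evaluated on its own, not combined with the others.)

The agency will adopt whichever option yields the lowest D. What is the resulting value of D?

Policy A (X − 54):
  E = 28
  C = 159
  T = 39 + 3·159 = 516
  X = 30 − 2·28 + 4·159 + 5·516 (−54 from intervention) = 3136
  D = 240 + 6·159 − 5·3136 = -14486
Policy B (E + 20):
  E = 28 + 20 = 48
  C = 159
  T = 39 + 3·159 = 516
  X = 30 − 2·48 + 4·159 + 5·516 = 3150
  D = 240 + 6·159 − 5·3150 = -14556
Policy C (X − 21, T := 65):
  E = 28
  C = 159
  T = 65
  X = 30 − 2·28 + 4·159 + 5·65 (−21 from intervention) = 914
  D = 240 + 6·159 − 5·914 = -3376
Comparing — Policy A: D=-14486, Policy B: D=-14556, Policy C: D=-3376. Lowest is -14556 (Policy B).

-14556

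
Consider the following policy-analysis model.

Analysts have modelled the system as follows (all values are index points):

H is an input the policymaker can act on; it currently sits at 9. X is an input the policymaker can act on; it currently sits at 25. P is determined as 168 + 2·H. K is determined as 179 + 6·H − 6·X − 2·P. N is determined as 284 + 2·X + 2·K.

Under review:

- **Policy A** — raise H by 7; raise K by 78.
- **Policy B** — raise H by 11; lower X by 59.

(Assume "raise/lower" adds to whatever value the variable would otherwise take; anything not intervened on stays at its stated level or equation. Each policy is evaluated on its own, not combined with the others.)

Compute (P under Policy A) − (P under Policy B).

Policy A (H + 7, K + 78):
  H = 9 + 7 = 16
  P = 168 + 2·16 = 200
Policy B (H + 11, X − 59):
  H = 9 + 11 = 20
  P = 168 + 2·20 = 208
P: 200 − 208 = -8

-8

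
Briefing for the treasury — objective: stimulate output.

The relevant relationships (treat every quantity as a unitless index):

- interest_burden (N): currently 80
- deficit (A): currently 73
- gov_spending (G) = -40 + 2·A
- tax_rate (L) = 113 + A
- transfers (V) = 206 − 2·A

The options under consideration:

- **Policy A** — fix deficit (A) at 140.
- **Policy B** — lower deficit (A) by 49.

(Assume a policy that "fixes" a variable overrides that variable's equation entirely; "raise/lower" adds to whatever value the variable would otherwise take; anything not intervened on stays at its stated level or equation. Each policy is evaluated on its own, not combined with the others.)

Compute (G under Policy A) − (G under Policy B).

232

Policy A (A := 140):
  A = 140
  G = -40 + 2·140 = 240
Policy B (A − 49):
  A = 73 − 49 = 24
  G = -40 + 2·24 = 8
G: 240 − 8 = 232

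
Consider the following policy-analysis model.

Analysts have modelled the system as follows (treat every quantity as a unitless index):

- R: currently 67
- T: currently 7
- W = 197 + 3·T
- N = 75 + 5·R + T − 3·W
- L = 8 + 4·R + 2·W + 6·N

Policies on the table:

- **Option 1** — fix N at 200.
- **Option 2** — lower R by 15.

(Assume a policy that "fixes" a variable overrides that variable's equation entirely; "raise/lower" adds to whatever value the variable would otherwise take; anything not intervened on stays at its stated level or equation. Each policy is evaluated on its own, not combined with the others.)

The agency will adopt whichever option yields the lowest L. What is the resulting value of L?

Option 1 (N := 200):
  R = 67
  T = 7
  W = 197 + 3·7 = 218
  N = 200
  L = 8 + 4·67 + 2·218 + 6·200 = 1912
Option 2 (R − 15):
  R = 67 − 15 = 52
  T = 7
  W = 197 + 3·7 = 218
  N = 75 + 5·52 + 7 − 3·218 = -312
  L = 8 + 4·52 + 2·218 + 6·(-312) = -1220
Comparing — Option 1: L=1912, Option 2: L=-1220. Lowest is -1220 (Option 2).

-1220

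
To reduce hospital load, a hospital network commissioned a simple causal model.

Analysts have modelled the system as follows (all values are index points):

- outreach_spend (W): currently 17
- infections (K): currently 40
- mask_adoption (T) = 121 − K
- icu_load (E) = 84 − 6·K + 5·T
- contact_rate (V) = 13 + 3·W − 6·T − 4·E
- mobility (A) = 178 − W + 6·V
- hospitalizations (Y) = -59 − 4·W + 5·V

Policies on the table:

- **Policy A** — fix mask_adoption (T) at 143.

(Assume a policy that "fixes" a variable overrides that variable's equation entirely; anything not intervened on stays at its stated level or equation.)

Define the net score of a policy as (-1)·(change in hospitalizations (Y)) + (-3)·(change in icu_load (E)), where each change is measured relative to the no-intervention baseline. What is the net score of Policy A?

Baseline:
  W = 17
  K = 40
  T = 121 − 40 = 81
  E = 84 − 6·40 + 5·81 = 249
  V = 13 + 3·17 − 6·81 − 4·249 = -1418
  Y = -59 − 4·17 + 5·(-1418) = -7217
Policy A (T := 143):
  W = 17
  K = 40
  T = 143
  E = 84 − 6·40 + 5·143 = 559
  V = 13 + 3·17 − 6·143 − 4·559 = -3030
  Y = -59 − 4·17 + 5·(-3030) = -15277
ΔY = -15277 − (-7217) = -8060; ΔE = 559 − 249 = 310
Score = (-1)·(-8060) + (-3)·310 = 7130

7130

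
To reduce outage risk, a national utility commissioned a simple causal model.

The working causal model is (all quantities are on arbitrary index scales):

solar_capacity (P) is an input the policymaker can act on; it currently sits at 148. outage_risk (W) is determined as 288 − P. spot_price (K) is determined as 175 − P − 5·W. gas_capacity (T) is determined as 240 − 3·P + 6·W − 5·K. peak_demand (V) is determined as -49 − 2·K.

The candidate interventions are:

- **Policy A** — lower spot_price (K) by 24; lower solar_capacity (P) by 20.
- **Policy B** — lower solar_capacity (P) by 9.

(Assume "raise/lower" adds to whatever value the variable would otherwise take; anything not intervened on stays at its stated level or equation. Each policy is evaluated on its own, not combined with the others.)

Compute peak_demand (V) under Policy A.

Policy A (K − 24, P − 20):
  P = 148 − 20 = 128
  W = 288 − 128 = 160
  K = 175 − 128 − 5·160 (−24 from intervention) = -777
  V = -49 − 2·(-777) = 1505

1505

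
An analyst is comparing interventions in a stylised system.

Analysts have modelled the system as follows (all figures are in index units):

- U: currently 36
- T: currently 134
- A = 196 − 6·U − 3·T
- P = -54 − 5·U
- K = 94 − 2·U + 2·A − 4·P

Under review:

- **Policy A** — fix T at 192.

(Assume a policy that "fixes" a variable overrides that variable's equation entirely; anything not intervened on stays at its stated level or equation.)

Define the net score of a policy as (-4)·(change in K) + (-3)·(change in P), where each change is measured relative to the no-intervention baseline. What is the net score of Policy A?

1392

Baseline:
  U = 36
  T = 134
  A = 196 − 6·36 − 3·134 = -422
  P = -54 − 5·36 = -234
  K = 94 − 2·36 + 2·(-422) − 4·(-234) = 114
Policy A (T := 192):
  U = 36
  T = 192
  A = 196 − 6·36 − 3·192 = -596
  P = -54 − 5·36 = -234
  K = 94 − 2·36 + 2·(-596) − 4·(-234) = -234
ΔK = -234 − 114 = -348; ΔP = -234 − (-234) = 0
Score = (-4)·(-348) + (-3)·0 = 1392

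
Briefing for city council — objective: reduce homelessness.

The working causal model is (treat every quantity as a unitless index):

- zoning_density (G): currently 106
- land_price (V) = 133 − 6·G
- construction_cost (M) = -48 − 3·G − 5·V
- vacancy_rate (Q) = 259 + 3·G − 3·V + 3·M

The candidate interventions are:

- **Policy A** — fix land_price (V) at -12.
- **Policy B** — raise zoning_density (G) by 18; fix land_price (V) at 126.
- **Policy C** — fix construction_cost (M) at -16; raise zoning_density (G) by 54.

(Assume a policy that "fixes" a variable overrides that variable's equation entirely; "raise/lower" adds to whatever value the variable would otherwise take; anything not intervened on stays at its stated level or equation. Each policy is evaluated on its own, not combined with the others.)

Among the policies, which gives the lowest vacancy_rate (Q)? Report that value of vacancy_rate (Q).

-2897

Policy A (V := -12):
  G = 106
  V = -12
  M = -48 − 3·106 − 5·(-12) = -306
  Q = 259 + 3·106 − 3·(-12) + 3·(-306) = -305
Policy B (G + 18, V := 126):
  G = 106 + 18 = 124
  V = 126
  M = -48 − 3·124 − 5·126 = -1050
  Q = 259 + 3·124 − 3·126 + 3·(-1050) = -2897
Policy C (M := -16, G + 54):
  G = 106 + 54 = 160
  V = 133 − 6·160 = -827
  M = -16
  Q = 259 + 3·160 − 3·(-827) + 3·(-16) = 3172
Comparing — Policy A: Q=-305, Policy B: Q=-2897, Policy C: Q=3172. Lowest is -2897 (Policy B).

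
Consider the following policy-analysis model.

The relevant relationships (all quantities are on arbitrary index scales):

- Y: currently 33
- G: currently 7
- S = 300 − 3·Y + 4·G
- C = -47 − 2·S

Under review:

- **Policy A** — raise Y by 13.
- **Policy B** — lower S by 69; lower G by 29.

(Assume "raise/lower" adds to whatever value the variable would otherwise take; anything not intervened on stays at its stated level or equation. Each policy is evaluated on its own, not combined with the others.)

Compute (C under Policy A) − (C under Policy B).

Policy A (Y + 13):
  Y = 33 + 13 = 46
  G = 7
  S = 300 − 3·46 + 4·7 = 190
  C = -47 − 2·190 = -427
Policy B (S − 69, G − 29):
  Y = 33
  G = 7 − 29 = -22
  S = 300 − 3·33 + 4·(-22) (−69 from intervention) = 44
  C = -47 − 2·44 = -135
C: -427 − (-135) = -292

-292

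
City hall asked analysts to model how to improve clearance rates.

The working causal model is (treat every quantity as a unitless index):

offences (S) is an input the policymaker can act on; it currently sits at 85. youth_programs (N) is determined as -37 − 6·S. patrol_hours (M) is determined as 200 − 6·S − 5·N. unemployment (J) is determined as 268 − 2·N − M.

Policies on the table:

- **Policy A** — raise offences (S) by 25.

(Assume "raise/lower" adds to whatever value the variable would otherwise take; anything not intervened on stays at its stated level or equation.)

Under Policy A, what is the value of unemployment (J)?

-1363

Policy A (S + 25):
  S = 85 + 25 = 110
  N = -37 − 6·110 = -697
  M = 200 − 6·110 − 5·(-697) = 3025
  J = 268 − 2·(-697) − 3025 = -1363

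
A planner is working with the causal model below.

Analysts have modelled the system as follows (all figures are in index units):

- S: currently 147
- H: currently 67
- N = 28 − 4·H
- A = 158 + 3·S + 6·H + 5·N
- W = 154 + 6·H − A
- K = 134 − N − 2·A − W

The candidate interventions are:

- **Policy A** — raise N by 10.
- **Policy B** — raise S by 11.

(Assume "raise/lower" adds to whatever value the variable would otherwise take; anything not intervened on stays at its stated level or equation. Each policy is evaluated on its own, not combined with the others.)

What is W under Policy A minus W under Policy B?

Policy A (N + 10):
  S = 147
  H = 67
  N = 28 − 4·67 (+10 from intervention) = -230
  A = 158 + 3·147 + 6·67 + 5·(-230) = -149
  W = 154 + 6·67 − (-149) = 705
Policy B (S + 11):
  S = 147 + 11 = 158
  H = 67
  N = 28 − 4·67 = -240
  A = 158 + 3·158 + 6·67 + 5·(-240) = -166
  W = 154 + 6·67 − (-166) = 722
W: 705 − 722 = -17

-17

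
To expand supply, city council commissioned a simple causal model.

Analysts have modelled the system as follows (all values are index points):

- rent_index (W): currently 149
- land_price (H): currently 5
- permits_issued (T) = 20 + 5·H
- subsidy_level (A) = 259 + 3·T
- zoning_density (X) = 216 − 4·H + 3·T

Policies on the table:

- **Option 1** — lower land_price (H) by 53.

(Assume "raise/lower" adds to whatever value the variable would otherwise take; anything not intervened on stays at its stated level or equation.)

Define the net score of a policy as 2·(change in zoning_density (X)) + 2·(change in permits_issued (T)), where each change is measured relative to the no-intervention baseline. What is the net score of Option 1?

Baseline:
  H = 5
  T = 20 + 5·5 = 45
  X = 216 − 4·5 + 3·45 = 331
Option 1 (H − 53):
  H = 5 − 53 = -48
  T = 20 + 5·(-48) = -220
  X = 216 − 4·(-48) + 3·(-220) = -252
ΔX = -252 − 331 = -583; ΔT = -220 − 45 = -265
Score = 2·(-583) + 2·(-265) = -1696

-1696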